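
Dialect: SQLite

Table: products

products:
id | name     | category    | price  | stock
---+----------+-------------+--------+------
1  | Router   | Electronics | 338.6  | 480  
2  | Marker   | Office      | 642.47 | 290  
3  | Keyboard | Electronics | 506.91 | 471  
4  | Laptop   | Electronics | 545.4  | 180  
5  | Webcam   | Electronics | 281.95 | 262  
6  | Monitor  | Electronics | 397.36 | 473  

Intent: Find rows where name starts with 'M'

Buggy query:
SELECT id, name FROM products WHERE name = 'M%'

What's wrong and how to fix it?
Bug: '=' compares the literal string including the % character; pattern matching needs LIKE

Fix: Use LIKE for wildcard pattern matching

Corrected query:
SELECT id, name FROM products WHERE name LIKE 'M%'

Result:
id | name   
---+--------
2  | Marker 
6  | Monitor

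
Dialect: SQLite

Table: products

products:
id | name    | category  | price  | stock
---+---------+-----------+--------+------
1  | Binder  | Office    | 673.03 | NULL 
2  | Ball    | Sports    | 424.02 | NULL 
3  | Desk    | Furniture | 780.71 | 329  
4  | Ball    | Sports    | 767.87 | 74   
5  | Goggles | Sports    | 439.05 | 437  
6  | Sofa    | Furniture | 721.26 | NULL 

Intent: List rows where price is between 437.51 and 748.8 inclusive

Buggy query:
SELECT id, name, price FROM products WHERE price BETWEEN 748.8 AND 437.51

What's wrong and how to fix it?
Bug: The bounds are reversed; BETWEEN a AND b requires a <= b to match anything

Fix: Write BETWEEN 437.51 AND 748.8

Corrected query:
SELECT id, name, price FROM products WHERE price BETWEEN 437.51 AND 748.8

Result:
id | name    | price 
---+---------+-------
1  | Binder  | 673.03
5  | Goggles | 439.05
6  | Sofa    | 721.26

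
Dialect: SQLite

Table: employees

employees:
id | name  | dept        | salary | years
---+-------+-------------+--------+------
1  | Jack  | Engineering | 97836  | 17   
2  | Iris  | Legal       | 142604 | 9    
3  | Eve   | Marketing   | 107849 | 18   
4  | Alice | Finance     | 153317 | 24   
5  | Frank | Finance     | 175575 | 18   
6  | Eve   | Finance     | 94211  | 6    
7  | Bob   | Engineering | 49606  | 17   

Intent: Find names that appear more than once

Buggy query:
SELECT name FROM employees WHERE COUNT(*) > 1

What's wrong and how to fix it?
Bug: COUNT(*) is an aggregate and cannot be used in WHERE

Fix: GROUP BY name, then filter groups with HAVING COUNT(*) > 1

Corrected query:
SELECT name FROM employees GROUP BY name HAVING COUNT(*) > 1

Result:
name
----
Eve 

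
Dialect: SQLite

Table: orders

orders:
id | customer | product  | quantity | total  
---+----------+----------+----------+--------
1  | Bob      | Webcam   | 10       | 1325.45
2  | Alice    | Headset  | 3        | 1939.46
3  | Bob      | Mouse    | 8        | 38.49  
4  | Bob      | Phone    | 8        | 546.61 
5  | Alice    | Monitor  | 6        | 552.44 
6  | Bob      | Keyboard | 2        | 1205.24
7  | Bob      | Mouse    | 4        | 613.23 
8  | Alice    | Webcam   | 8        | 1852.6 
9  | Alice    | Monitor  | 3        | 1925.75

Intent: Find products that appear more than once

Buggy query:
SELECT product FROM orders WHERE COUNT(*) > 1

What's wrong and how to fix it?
Bug: COUNT(*) is an aggregate and cannot be used in WHERE

Fix: Group first, then use HAVING for the count condition

Corrected query:
SELECT product FROM orders GROUP BY product HAVING COUNT(*) > 1

Result:
product
-------
Monitor
Mouse  
Webcam 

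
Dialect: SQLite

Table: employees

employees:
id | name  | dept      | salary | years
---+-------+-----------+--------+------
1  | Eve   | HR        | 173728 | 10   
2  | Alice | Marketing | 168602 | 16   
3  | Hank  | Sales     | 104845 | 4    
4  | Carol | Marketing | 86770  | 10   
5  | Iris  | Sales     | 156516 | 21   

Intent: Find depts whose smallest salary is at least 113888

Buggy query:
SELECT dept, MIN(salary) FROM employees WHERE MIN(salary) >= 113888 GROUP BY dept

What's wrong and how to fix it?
Bug: MIN() in WHERE is a misuse of aggregate

Fix: Use HAVING for the per-group MIN condition

Corrected query:
SELECT dept, MIN(salary) FROM employees GROUP BY dept HAVING MIN(salary) >= 113888

Result:
dept | MIN(salary)
-----+------------
HR   | 173728     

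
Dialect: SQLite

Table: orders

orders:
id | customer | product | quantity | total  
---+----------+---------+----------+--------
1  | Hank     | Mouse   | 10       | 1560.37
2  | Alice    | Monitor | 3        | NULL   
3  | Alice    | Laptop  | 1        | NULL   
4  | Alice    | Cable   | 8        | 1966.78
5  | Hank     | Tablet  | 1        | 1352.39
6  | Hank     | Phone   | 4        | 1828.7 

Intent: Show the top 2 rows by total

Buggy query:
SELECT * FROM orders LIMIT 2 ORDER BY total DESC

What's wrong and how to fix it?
Bug: LIMIT must come after ORDER BY

Fix: Sort with ORDER BY, then apply LIMIT

Corrected query:
SELECT * FROM orders ORDER BY total DESC LIMIT 2

Result:
id | customer | product | quantity | total  
---+----------+---------+----------+--------
4  | Alice    | Cable   | 8        | 1966.78
6  | Hank     | Phone   | 4        | 1828.7 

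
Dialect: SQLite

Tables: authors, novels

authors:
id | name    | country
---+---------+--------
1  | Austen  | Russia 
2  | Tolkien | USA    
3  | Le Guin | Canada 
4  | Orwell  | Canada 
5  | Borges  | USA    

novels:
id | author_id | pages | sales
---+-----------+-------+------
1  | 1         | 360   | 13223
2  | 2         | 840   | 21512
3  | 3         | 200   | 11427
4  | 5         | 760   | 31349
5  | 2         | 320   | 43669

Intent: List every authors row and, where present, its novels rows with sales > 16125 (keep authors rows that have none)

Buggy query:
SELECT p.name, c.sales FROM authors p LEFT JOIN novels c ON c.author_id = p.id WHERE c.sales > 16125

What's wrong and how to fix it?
Bug: Filtering c.sales in WHERE discards the NULL rows produced by LEFT JOIN, turning it into an inner join

Fix: Move the right-table condition into the ON clause so unmatched parents are kept

Corrected query:
SELECT p.name, c.sales FROM authors p LEFT JOIN novels c ON c.author_id = p.id AND c.sales > 16125

Result:
name    | sales
--------+------
Austen  | NULL 
Tolkien | 21512
Tolkien | 43669
Le Guin | NULL 
Orwell  | NULL 
Borges  | 31349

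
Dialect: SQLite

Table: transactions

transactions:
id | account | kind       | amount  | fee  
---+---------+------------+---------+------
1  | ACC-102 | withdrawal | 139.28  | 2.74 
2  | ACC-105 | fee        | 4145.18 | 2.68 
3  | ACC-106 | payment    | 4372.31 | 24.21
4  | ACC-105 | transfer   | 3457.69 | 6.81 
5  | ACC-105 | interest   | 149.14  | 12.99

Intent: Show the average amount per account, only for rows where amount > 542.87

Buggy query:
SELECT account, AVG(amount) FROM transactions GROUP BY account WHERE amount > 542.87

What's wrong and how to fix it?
Bug: WHERE cannot follow GROUP BY

Fix: Place WHERE between FROM and GROUP BY

Corrected query:
SELECT account, AVG(amount) FROM transactions WHERE amount > 542.87 GROUP BY account

Result:
account | AVG(amount)
--------+------------
ACC-105 | 3801.435   
ACC-106 | 4372.31    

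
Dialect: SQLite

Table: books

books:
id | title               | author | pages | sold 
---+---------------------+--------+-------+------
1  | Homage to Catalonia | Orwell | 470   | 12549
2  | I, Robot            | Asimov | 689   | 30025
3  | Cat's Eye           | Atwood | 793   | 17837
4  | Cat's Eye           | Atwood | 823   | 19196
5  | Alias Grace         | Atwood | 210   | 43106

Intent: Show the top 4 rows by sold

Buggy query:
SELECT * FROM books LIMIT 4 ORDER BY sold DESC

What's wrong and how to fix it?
Bug: ORDER BY cannot follow LIMIT; LIMIT is the final clause

Fix: Swap the clauses: ORDER BY first, then LIMIT

Corrected query:
SELECT * FROM books ORDER BY sold DESC LIMIT 4

Result:
id | title       | author | pages | sold 
---+-------------+--------+-------+------
5  | Alias Grace | Atwood | 210   | 43106
2  | I, Robot    | Asimov | 689   | 30025
4  | Cat's Eye   | Atwood | 823   | 19196
3  | Cat's Eye   | Atwood | 793   | 17837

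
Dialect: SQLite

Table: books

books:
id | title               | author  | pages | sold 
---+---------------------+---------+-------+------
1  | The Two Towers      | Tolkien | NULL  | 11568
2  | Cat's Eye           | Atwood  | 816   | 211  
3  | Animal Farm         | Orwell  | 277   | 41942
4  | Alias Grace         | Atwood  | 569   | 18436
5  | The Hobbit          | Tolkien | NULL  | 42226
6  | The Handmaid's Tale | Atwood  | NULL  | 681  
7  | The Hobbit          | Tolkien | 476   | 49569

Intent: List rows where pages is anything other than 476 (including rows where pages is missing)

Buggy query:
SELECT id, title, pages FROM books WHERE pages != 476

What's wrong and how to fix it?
Bug: 'pages != 476' is unknown when pages is NULL, so NULL rows are silently excluded

Fix: Add an explicit OR pages IS NULL to include the missing-value rows

Corrected query:
SELECT id, title, pages FROM books WHERE pages != 476 OR pages IS NULL

Result:
id | title               | pages
---+---------------------+------
1  | The Two Towers      | NULL 
2  | Cat's Eye           | 816  
3  | Animal Farm         | 277  
4  | Alias Grace         | 569  
5  | The Hobbit          | NULL 
6  | The Handmaid's Tale | NULL 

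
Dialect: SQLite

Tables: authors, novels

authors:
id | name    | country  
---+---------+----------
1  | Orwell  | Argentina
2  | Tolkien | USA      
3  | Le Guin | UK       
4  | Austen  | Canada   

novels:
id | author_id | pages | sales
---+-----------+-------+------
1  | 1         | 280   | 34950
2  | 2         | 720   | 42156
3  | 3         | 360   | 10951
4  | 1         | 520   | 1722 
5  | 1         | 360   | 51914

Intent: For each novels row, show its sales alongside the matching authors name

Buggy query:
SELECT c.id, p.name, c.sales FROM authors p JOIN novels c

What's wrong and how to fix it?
Bug: JOIN with no ON clause produces a cartesian product; every novels row pairs with every authors row

Fix: Specify the join condition linking the foreign key to the parent id

Corrected query:
SELECT c.id, p.name, c.sales FROM authors p JOIN novels c ON c.author_id = p.id

Result:
id | name    | sales
---+---------+------
1  | Orwell  | 34950
2  | Tolkien | 42156
3  | Le Guin | 10951
4  | Orwell  | 1722 
5  | Orwell  | 51914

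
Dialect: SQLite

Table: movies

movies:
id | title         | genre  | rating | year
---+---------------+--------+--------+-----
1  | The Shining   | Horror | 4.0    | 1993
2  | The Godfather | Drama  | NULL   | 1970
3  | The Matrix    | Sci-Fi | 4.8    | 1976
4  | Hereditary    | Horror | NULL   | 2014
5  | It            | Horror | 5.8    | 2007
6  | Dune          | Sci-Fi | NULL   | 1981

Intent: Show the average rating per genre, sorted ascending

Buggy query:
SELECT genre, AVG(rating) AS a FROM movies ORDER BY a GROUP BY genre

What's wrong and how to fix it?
Bug: GROUP BY must precede ORDER BY

Fix: Move ORDER BY to the end, after GROUP BY

Corrected query:
SELECT genre, AVG(rating) AS a FROM movies GROUP BY genre ORDER BY a

Result:
genre  | a   
-------+-----
Drama  | NULL
Sci-Fi | 4.8 
Horror | 4.9 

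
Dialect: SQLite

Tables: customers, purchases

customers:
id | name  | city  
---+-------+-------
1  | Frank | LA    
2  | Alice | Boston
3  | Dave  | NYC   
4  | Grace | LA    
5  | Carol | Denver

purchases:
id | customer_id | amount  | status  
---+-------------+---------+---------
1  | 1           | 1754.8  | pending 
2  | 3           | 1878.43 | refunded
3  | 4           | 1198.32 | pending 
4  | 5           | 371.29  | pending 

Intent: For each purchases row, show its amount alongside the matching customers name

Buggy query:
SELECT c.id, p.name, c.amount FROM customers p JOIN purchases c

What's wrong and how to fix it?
Bug: JOIN with no ON clause produces a cartesian product; every purchases row pairs with every customers row

Fix: Specify the join condition linking the foreign key to the parent id

Corrected query:
SELECT c.id, p.name, c.amount FROM customers p JOIN purchases c ON c.customer_id = p.id

Result:
id | name  | amount 
---+-------+--------
1  | Frank | 1754.8 
2  | Dave  | 1878.43
3  | Grace | 1198.32
4  | Carol | 371.29 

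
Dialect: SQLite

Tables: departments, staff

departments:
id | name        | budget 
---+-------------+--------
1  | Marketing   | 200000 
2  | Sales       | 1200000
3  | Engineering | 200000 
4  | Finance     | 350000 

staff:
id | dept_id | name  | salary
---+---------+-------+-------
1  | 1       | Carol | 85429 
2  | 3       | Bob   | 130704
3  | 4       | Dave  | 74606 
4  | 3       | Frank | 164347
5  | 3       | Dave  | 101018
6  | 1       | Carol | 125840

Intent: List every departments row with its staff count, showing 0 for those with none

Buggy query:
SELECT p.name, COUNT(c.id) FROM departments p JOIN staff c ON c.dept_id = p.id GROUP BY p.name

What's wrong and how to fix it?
Bug: An inner join excludes parents with zero children

Fix: Use LEFT JOIN so parents without children still appear (COUNT(c.id) gives 0)

Corrected query:
SELECT p.name, COUNT(c.id) FROM departments p LEFT JOIN staff c ON c.dept_id = p.id GROUP BY p.name

Result:
name        | COUNT(c.id)
------------+------------
Engineering | 3          
Finance     | 1          
Marketing   | 2          
Sales       | 0          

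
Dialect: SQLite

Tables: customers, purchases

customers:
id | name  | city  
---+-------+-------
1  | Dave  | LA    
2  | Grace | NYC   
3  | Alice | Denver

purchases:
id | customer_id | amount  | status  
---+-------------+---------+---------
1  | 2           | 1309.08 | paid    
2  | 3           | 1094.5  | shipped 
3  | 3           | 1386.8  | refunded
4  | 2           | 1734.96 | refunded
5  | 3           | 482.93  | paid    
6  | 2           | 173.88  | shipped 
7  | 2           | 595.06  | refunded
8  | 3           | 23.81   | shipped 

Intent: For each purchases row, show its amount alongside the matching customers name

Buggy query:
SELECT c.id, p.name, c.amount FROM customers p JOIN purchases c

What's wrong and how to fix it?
Bug: Missing join condition: each purchases row is matched to all customers rows instead of just its own

Fix: Specify the join condition linking the foreign key to the parent id

Corrected query:
SELECT c.id, p.name, c.amount FROM customers p JOIN purchases c ON c.customer_id = p.id

Result:
id | name  | amount 
---+-------+--------
1  | Grace | 1309.08
2  | Alice | 1094.5 
3  | Alice | 1386.8 
4  | Grace | 1734.96
5  | Alice | 482.93 
6  | Grace | 173.88 
7  | Grace | 595.06 
8  | Alice | 23.81  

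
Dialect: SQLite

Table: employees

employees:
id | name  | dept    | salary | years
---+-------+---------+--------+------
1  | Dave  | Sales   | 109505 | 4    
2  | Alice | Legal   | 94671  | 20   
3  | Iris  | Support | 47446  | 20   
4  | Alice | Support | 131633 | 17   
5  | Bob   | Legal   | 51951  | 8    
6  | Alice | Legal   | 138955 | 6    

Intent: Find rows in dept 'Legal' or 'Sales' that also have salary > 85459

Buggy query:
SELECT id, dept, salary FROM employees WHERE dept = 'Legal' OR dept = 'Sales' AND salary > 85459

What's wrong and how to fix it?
Bug: AND binds tighter than OR, so this parses as dept = 'Legal' OR (dept = 'Sales' AND salary > 85459)

Fix: Add parentheses around the OR so the AND applies to both alternatives

Corrected query:
SELECT id, dept, salary FROM employees WHERE (dept = 'Legal' OR dept = 'Sales') AND salary > 85459

Result:
id | dept  | salary
---+-------+-------
1  | Sales | 109505
2  | Legal | 94671 
6  | Legal | 138955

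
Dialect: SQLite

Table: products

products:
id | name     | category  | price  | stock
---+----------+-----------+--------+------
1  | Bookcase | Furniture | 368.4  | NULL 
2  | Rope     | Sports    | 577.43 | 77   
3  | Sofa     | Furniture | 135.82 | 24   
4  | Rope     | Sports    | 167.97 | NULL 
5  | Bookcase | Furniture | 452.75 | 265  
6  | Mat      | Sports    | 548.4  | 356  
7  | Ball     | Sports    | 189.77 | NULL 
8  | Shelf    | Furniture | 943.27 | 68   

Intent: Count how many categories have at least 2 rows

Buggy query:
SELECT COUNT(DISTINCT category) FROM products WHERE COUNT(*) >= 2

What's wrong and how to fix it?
Bug: WHERE filters individual rows, not groups, so a group-level COUNT is invalid there

Fix: Group first with HAVING COUNT(*) >= 2, then COUNT the resulting groups

Corrected query:
SELECT COUNT(*) FROM (SELECT category FROM products GROUP BY category HAVING COUNT(*) >= 2)

Result:
COUNT(*)
--------
2       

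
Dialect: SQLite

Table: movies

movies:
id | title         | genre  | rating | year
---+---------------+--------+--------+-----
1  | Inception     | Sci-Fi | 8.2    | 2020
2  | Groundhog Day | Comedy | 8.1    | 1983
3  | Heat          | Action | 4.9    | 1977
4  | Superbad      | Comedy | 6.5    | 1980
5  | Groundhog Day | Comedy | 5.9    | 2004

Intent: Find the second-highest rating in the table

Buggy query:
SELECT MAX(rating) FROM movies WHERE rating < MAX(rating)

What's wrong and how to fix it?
Bug: MAX(rating) on the right of the comparison is an aggregate-in-WHERE error

Fix: Compute the overall MAX in a subquery, then take MAX of rows below it

Corrected query:
SELECT MAX(rating) FROM movies WHERE rating < (SELECT MAX(rating) FROM movies)

Result:
MAX(rating)
-----------
8.1        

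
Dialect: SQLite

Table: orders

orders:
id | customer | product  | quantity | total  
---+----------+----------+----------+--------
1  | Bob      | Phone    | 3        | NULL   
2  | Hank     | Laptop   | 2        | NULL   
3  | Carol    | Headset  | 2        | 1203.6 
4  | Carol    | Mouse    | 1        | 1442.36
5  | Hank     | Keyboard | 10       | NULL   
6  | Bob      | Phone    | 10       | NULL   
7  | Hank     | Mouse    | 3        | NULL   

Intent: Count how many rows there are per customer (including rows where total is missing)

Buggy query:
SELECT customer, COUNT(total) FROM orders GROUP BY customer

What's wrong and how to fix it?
Bug: COUNT(total) skips NULLs, so groups with missing total are undercounted

Fix: Use COUNT(*) to count all rows regardless of NULL

Corrected query:
SELECT customer, COUNT(*) FROM orders GROUP BY customer

Result:
customer | COUNT(*)
---------+---------
Bob      | 2       
Carol    | 2       
Hank     | 3       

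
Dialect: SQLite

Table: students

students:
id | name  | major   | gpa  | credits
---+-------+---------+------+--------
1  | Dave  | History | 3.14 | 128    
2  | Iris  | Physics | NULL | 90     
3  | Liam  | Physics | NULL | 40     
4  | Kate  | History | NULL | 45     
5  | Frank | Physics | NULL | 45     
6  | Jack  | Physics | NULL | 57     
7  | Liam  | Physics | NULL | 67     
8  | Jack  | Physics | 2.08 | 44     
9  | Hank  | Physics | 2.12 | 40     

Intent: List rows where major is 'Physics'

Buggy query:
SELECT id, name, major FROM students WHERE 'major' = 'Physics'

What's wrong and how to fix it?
Bug: Single quotes denote string literals in SQL; the column name is being compared as a constant string

Fix: Remove the quotes around the column name (or use double quotes for an identifier)

Corrected query:
SELECT id, name, major FROM students WHERE major = 'Physics'

Result:
id | name  | major  
---+-------+--------
2  | Iris  | Physics
3  | Liam  | Physics
5  | Frank | Physics
6  | Jack  | Physics
7  | Liam  | Physics
8  | Jack  | Physics
9  | Hank  | Physics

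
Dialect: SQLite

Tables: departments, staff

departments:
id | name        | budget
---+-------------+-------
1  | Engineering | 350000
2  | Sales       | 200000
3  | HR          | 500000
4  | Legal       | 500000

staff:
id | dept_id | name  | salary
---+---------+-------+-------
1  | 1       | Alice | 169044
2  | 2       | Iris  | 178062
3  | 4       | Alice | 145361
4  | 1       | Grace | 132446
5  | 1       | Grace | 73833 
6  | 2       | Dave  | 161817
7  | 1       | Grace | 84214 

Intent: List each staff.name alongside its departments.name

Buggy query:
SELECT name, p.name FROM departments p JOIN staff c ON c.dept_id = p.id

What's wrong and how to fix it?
Bug: 'name' exists in both joined tables, so the database can't tell which one is meant

Fix: Prefix ambiguous columns with the table alias

Corrected query:
SELECT c.name, p.name FROM departments p JOIN staff c ON c.dept_id = p.id

Result:
name  | name       
------+------------
Alice | Engineering
Iris  | Sales      
Alice | Legal      
Grace | Engineering
Grace | Engineering
Dave  | Sales      
Grace | Engineering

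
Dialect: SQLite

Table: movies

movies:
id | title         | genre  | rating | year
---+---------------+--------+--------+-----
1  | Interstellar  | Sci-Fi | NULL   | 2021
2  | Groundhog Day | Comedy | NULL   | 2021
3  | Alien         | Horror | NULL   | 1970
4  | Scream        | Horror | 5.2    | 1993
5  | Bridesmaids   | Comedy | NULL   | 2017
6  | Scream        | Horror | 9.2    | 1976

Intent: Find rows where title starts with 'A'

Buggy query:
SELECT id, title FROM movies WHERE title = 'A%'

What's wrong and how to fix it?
Bug: '=' compares the literal string including the % character; pattern matching needs LIKE

Fix: Use LIKE for wildcard pattern matching

Corrected query:
SELECT id, title FROM movies WHERE title LIKE 'A%'

Result:
id | title
---+------
3  | Alien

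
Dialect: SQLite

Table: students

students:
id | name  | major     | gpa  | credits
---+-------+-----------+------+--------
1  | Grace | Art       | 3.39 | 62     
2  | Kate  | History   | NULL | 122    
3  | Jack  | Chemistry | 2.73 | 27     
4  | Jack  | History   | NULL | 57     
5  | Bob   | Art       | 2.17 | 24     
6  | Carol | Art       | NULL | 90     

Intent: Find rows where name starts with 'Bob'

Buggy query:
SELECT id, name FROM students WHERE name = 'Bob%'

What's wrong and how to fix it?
Bug: Wildcards only work with LIKE; '=' treats '%' as a literal character

Fix: Replace '=' with LIKE so 'Bob%' is treated as a pattern

Corrected query:
SELECT id, name FROM students WHERE name LIKE 'Bob%'

Result:
id | name
---+-----
5  | Bob 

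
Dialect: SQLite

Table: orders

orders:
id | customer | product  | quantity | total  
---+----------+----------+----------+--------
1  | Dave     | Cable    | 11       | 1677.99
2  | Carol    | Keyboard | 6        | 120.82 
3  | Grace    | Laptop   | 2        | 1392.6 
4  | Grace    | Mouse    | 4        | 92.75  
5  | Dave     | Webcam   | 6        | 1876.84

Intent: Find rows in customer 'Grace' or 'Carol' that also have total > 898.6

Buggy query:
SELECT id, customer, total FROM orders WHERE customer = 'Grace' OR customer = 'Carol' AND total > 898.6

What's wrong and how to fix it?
Bug: AND binds tighter than OR, so this parses as customer = 'Grace' OR (customer = 'Carol' AND total > 898.6)

Fix: Group the OR with parentheses (or use IN), then AND the threshold

Corrected query:
SELECT id, customer, total FROM orders WHERE (customer = 'Grace' OR customer = 'Carol') AND total > 898.6

Result:
id | customer | total 
---+----------+-------
3  | Grace    | 1392.6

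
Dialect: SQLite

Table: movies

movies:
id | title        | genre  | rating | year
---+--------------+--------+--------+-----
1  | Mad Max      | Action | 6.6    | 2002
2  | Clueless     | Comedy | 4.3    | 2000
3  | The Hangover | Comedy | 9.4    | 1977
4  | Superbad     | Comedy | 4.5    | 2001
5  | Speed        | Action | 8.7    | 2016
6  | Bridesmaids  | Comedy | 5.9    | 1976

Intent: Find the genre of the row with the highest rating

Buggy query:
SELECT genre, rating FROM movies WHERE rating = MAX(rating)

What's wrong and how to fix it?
Bug: WHERE is evaluated per row; an aggregate over the whole table isn't defined there

Fix: Use a subquery: WHERE rating = (SELECT MAX(rating) FROM movies)

Corrected query:
SELECT genre, rating FROM movies WHERE rating = (SELECT MAX(rating) FROM movies)

Result:
genre  | rating
-------+-------
Comedy | 9.4   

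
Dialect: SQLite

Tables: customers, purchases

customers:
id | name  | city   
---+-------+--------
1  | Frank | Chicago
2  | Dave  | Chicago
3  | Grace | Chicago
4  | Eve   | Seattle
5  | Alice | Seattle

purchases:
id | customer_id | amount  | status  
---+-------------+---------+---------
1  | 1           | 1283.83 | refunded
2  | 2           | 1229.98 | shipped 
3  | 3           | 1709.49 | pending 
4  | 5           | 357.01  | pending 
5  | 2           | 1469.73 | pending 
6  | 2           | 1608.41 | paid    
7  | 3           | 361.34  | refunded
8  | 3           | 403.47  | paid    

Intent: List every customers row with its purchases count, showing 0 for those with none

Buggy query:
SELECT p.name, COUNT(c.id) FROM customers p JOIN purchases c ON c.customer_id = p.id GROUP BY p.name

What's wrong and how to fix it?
Bug: INNER JOIN drops customers rows that have no matching purchases rows

Fix: Switch to LEFT JOIN to retain unmatched parent rows

Corrected query:
SELECT p.name, COUNT(c.id) FROM customers p LEFT JOIN purchases c ON c.customer_id = p.id GROUP BY p.name

Result:
name  | COUNT(c.id)
------+------------
Alice | 1          
Dave  | 3          
Eve   | 0          
Frank | 1          
Grace | 3          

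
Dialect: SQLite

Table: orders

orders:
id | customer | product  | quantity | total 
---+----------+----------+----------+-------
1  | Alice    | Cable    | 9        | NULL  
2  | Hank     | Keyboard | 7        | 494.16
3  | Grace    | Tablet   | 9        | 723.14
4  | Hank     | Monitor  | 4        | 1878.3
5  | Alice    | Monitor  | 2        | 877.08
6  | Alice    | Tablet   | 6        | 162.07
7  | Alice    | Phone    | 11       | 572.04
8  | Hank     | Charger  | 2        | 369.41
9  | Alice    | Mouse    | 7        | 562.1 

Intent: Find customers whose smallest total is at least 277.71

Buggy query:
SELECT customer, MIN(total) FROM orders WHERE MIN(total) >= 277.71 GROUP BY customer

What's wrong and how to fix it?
Bug: Aggregates like MIN are computed per group after WHERE runs

Fix: Replace WHERE with HAVING after the GROUP BY

Corrected query:
SELECT customer, MIN(total) FROM orders GROUP BY customer HAVING MIN(total) >= 277.71

Result:
customer | MIN(total)
---------+-----------
Grace    | 723.14    
Hank     | 369.41    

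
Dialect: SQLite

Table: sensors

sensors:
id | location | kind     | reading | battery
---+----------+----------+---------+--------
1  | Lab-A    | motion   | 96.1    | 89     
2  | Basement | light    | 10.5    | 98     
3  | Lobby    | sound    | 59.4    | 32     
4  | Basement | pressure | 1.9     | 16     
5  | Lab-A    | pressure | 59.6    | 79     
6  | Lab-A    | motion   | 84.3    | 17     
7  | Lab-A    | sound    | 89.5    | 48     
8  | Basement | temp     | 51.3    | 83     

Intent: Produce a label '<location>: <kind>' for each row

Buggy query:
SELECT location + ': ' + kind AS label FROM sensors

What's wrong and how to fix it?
Bug: SQLite uses || for string concatenation; + coerces text to numbers (yielding 0)

Fix: Replace + with || to concatenate text

Corrected query:
SELECT location || ': ' || kind AS label FROM sensors

Result:
label             
------------------
Lab-A: motion     
Basement: light   
Lobby: sound      
Basement: pressure
Lab-A: pressure   
Lab-A: motion     
Lab-A: sound      
Basement: temp    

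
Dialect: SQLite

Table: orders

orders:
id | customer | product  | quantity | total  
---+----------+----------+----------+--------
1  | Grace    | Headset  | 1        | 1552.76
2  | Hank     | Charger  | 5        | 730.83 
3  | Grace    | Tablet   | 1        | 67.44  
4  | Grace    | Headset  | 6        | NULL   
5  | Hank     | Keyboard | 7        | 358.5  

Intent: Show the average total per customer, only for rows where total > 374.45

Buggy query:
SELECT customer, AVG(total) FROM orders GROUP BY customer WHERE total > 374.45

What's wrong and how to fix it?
Bug: WHERE cannot follow GROUP BY

Fix: Place WHERE between FROM and GROUP BY

Corrected query:
SELECT customer, AVG(total) FROM orders WHERE total > 374.45 GROUP BY customer

Result:
customer | AVG(total)
---------+-----------
Grace    | 1552.76   
Hank     | 730.83    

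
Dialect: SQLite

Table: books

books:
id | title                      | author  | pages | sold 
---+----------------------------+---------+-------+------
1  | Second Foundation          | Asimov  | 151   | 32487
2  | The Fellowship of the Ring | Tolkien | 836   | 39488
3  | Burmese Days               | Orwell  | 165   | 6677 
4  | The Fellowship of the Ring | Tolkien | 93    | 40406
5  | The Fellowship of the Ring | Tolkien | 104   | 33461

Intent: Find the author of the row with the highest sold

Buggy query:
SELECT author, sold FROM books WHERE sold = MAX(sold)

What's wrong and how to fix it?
Bug: MAX(sold) is an aggregate and cannot be used directly in WHERE

Fix: Wrap MAX in a scalar subquery so WHERE compares against a single value

Corrected query:
SELECT author, sold FROM books WHERE sold = (SELECT MAX(sold) FROM books)

Result:
author  | sold 
--------+------
Tolkien | 40406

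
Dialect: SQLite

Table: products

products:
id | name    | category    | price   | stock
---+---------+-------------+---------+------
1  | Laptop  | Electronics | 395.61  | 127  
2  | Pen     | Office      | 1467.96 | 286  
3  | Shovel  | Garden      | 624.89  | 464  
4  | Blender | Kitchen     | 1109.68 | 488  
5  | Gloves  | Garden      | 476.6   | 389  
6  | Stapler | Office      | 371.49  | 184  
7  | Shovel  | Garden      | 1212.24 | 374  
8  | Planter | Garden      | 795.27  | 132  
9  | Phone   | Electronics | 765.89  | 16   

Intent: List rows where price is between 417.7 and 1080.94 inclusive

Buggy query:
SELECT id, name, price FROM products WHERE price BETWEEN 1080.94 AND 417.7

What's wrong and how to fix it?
Bug: The bounds are reversed; BETWEEN a AND b requires a <= b to match anything

Fix: Swap the bounds so the smaller value comes first

Corrected query:
SELECT id, name, price FROM products WHERE price BETWEEN 417.7 AND 1080.94

Result:
id | name    | price 
---+---------+-------
3  | Shovel  | 624.89
5  | Gloves  | 476.6 
8  | Planter | 795.27
9  | Phone   | 765.89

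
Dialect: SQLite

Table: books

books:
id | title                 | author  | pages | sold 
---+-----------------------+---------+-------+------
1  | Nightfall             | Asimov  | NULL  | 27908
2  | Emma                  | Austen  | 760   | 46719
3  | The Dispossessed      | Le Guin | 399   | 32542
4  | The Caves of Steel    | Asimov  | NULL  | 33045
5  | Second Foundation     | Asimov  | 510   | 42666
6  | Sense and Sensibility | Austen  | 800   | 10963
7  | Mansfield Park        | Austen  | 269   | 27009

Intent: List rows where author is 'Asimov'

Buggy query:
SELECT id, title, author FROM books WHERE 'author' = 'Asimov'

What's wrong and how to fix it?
Bug: Single quotes denote string literals in SQL; the column name is being compared as a constant string

Fix: Reference the column as author without single quotes

Corrected query:
SELECT id, title, author FROM books WHERE author = 'Asimov'

Result:
id | title              | author
---+--------------------+-------
1  | Nightfall          | Asimov
4  | The Caves of Steel | Asimov
5  | Second Foundation  | Asimov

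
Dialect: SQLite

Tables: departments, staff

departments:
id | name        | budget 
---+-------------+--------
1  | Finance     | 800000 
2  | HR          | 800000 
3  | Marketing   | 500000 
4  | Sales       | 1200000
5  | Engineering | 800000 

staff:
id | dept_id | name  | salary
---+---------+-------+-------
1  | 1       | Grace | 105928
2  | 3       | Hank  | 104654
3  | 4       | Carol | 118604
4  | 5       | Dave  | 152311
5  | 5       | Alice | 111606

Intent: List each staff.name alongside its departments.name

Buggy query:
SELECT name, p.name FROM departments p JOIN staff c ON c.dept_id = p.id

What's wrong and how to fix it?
Bug: 'name' exists in both joined tables, so the database can't tell which one is meant

Fix: Prefix ambiguous columns with the table alias

Corrected query:
SELECT c.name, p.name FROM departments p JOIN staff c ON c.dept_id = p.id

Result:
name  | name       
------+------------
Grace | Finance    
Hank  | Marketing  
Carol | Sales      
Dave  | Engineering
Alice | Engineering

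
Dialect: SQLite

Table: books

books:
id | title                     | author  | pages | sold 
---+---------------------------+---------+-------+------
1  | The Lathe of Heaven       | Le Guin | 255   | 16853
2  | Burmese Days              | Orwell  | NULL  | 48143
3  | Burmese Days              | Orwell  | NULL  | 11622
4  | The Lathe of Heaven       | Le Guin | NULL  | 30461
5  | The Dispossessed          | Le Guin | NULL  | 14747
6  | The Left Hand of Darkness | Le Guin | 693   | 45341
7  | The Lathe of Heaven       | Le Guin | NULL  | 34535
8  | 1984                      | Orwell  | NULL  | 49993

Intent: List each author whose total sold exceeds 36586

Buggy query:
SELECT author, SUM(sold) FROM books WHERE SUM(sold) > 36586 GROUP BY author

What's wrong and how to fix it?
Bug: Aggregate functions cannot appear in a WHERE clause

Fix: Use HAVING (which filters groups after aggregation) instead of WHERE

Corrected query:
SELECT author, SUM(sold) FROM books GROUP BY author HAVING SUM(sold) > 36586

Result:
author  | SUM(sold)
--------+----------
Le Guin | 141937   
Orwell  | 109758   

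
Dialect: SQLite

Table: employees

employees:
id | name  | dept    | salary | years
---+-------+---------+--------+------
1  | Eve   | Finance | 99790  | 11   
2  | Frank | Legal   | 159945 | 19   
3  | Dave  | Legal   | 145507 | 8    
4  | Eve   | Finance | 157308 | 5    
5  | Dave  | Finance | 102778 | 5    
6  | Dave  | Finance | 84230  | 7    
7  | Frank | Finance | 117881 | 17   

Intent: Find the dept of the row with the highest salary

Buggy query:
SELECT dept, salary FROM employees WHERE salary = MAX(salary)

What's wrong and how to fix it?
Bug: WHERE is evaluated per row; an aggregate over the whole table isn't defined there

Fix: Use a subquery: WHERE salary = (SELECT MAX(salary) FROM employees)

Corrected query:
SELECT dept, salary FROM employees WHERE salary = (SELECT MAX(salary) FROM employees)

Result:
dept  | salary
------+-------
Legal | 159945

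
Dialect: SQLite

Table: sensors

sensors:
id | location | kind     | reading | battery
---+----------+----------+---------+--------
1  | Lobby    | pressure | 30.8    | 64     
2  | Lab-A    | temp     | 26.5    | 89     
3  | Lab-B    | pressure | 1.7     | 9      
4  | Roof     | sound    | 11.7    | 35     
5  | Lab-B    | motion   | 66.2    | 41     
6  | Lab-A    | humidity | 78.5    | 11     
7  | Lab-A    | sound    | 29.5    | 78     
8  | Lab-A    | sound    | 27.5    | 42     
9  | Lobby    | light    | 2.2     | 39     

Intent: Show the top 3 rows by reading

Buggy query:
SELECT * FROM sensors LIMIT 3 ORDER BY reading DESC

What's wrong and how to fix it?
Bug: LIMIT must come after ORDER BY

Fix: Swap the clauses: ORDER BY first, then LIMIT

Corrected query:
SELECT * FROM sensors ORDER BY reading DESC LIMIT 3

Result:
id | location | kind     | reading | battery
---+----------+----------+---------+--------
6  | Lab-A    | humidity | 78.5    | 11     
5  | Lab-B    | motion   | 66.2    | 41     
1  | Lobby    | pressure | 30.8    | 64     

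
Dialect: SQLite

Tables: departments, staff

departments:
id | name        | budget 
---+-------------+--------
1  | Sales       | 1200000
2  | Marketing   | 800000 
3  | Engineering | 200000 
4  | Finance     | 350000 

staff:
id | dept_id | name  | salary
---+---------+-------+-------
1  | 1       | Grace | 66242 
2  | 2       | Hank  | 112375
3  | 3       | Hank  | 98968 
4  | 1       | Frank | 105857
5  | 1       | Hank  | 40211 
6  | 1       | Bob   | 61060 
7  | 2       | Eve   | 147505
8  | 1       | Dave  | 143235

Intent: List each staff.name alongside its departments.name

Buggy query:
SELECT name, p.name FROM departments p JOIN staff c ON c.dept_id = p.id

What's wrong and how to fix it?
Bug: Both tables have a 'name' column; the unqualified reference is ambiguous

Fix: Qualify the column with its table alias (c.name)

Corrected query:
SELECT c.name, p.name FROM departments p JOIN staff c ON c.dept_id = p.id

Result:
name  | name       
------+------------
Grace | Sales      
Hank  | Marketing  
Hank  | Engineering
Frank | Sales      
Hank  | Sales      
Bob   | Sales      
Eve   | Marketing  
Dave  | Sales      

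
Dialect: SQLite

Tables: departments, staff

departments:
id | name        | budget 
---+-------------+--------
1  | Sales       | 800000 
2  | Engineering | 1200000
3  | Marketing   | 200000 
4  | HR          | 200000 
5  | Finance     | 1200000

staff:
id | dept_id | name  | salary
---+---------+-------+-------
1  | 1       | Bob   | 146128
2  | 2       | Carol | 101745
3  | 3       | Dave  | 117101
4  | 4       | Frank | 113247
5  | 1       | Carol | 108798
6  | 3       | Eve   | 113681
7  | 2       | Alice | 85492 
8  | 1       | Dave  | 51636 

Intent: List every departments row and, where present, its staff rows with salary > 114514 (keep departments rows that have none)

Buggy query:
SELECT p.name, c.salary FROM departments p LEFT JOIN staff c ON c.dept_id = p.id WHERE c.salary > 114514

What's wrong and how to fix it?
Bug: A WHERE condition on the right-hand table after LEFT JOIN drops unmatched parents

Fix: Move the right-table condition into the ON clause so unmatched parents are kept

Corrected query:
SELECT p.name, c.salary FROM departments p LEFT JOIN staff c ON c.dept_id = p.id AND c.salary > 114514

Result:
name        | salary
------------+-------
Sales       | 146128
Engineering | NULL  
Marketing   | 117101
HR          | NULL  
Finance     | NULL  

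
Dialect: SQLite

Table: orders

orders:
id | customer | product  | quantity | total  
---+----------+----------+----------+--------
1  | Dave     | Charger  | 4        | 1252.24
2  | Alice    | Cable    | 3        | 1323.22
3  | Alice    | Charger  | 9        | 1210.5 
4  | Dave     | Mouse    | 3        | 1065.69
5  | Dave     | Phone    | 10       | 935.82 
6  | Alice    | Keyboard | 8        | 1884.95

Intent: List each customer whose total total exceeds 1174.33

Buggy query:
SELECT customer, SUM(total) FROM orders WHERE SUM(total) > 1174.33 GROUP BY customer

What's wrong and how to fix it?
Bug: Aggregate functions cannot appear in a WHERE clause

Fix: Use HAVING (which filters groups after aggregation) instead of WHERE

Corrected query:
SELECT customer, SUM(total) FROM orders GROUP BY customer HAVING SUM(total) > 1174.33

Result:
customer | SUM(total)
---------+-----------
Alice    | 4418.67   
Dave     | 3253.75   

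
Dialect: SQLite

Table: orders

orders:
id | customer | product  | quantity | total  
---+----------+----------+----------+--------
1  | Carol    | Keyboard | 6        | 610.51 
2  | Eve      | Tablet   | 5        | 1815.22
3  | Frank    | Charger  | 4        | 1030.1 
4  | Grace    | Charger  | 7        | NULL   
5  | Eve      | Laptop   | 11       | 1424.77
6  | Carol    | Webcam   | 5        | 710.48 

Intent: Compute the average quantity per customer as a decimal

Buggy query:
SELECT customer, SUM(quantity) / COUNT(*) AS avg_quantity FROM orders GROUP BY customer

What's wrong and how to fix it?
Bug: SUM(quantity) and COUNT(*) are both integers; the division truncates the fractional part

Fix: Multiply by 1.0 (or CAST to REAL) to force floating-point division

Corrected query:
SELECT customer, SUM(quantity) * 1.0 / COUNT(*) AS avg_quantity FROM orders GROUP BY customer

Result:
customer | avg_quantity
---------+-------------
Carol    | 5.5         
Eve      | 8           
Frank    | 4           
Grace    | 7           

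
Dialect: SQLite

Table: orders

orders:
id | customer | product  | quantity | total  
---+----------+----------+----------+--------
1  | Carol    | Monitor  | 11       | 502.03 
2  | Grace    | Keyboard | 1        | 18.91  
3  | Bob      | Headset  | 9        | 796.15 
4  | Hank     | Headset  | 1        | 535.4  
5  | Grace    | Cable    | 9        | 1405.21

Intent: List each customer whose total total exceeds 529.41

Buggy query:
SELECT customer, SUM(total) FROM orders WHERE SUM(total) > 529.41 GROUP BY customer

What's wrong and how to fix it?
Bug: Aggregate functions cannot appear in a WHERE clause

Fix: Use HAVING (which filters groups after aggregation) instead of WHERE

Corrected query:
SELECT customer, SUM(total) FROM orders GROUP BY customer HAVING SUM(total) > 529.41

Result:
customer | SUM(total)
---------+-----------
Bob      | 796.15    
Grace    | 1424.12   
Hank     | 535.4     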